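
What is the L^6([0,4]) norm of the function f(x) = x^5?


Step 1: ||f||_6 = (integral_0^4 |x^5|^6 dx)^(1/6)
     = (integral_0^4 x^30 dx)^(1/6)
Step 2: integral_0^4 x^30 dx = [x^31/(31)] from 0 to 4 = 4^31/31
     = 4611686018427387904/31 = 1.487641e+17
Step 3: ||f||_6 = (1.487641e+17)^(1/6) = 727.918918


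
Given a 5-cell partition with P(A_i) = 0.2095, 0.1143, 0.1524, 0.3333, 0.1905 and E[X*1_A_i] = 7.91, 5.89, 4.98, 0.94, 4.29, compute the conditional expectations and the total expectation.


For each cell A_i: E[X|A_i] = E[X*1_A_i] / P(A_i)
Step 1: E[X|A_1] = 7.91 / 0.2095 = 37.756563
Step 2: E[X|A_2] = 5.89 / 0.1143 = 51.531059
Step 3: E[X|A_3] = 4.98 / 0.1524 = 32.677165
Step 4: E[X|A_4] = 0.94 / 0.3333 = 2.820282
Step 5: E[X|A_5] = 4.29 / 0.1905 = 22.519685
Verification: E[X] = sum E[X*1_A_i] = 7.91 + 5.89 + 4.98 + 0.94 + 4.29 = 24.01


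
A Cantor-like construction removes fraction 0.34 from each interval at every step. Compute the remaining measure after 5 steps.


Step 1: At each step, fraction remaining = 1 - 0.34 = 0.66
Step 2: After 5 steps, measure = (0.66)^5
Step 3: Computing the power step by step:
  After step 1: 0.66
  After step 2: 0.4356
  After step 3: 0.287496
  After step 4: 0.189747
  After step 5: 0.125233
Result = 0.125233


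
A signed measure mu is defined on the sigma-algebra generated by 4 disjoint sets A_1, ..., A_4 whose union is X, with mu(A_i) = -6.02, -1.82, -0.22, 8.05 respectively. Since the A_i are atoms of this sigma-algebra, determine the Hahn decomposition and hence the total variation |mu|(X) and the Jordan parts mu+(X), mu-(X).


Step 1: Every measurable set is a union of atoms (the cells / points), so a Hahn decomposition is
  obtained by grouping atoms by sign: P = union of atoms with mu > 0, N = union of the remaining atoms.
  Atoms in P (indices): 4;  atoms in N (indices): 1, 2, 3
  Positive values: 8.05
  Negative values: -6.02, -1.82, -0.22
Step 2: mu+(X) = mu(P) = sum of positive atom values = 8.05
Step 3: mu-(X) = -mu(N) = sum of |negative atom values| = 8.06
Step 4: |mu|(X) = mu+(X) + mu-(X) = 8.05 + 8.06 = 16.11


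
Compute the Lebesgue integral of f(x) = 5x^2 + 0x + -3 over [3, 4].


The Lebesgue integral of a Riemann-integrable function agrees with the Riemann integral.
Antiderivative F(x) = (5/3)x^3 + (0/2)x^2 + -3x
F(4) = (5/3)*4^3 + (0/2)*4^2 + -3*4
     = (5/3)*64 + (0/2)*16 + -3*4
     = 106.666667 + 0.0 + -12
     = 94.666667
F(3) = 36
Integral = F(4) - F(3) = 94.666667 - 36 = 58.666667


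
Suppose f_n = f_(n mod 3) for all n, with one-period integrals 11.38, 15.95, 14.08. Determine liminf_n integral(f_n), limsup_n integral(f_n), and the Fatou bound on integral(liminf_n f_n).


The sequence (integral(f_n)) is periodic with period 3, repeating the values 11.38, 15.95, 14.08 indefinitely.
Step 1: For a periodic sequence, every tail (a_m, a_(m+1), ...) contains all 3 period values infinitely often.
Step 2: Hence inf of every tail = min of the period values = min(11.38, 15.95, 14.08) = 11.38.
        liminf_n integral(f_n) = sup over m of (inf of tail from m) = 11.38.
Step 3: Similarly sup of every tail = max of the period values = 15.95.
        limsup_n integral(f_n) = 15.95.
Step 4: Fatou's lemma: integral(liminf_n f_n) <= liminf_n integral(f_n) = 11.38.
        So the integral of the pointwise liminf is at most 11.38.


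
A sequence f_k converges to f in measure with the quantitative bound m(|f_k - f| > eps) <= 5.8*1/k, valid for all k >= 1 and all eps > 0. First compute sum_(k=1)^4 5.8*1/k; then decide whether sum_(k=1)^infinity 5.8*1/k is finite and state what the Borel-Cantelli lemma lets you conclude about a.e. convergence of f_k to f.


Step 1: List the terms 5.8*1/k for k = 1 to 4:
  k=1: 5.8
  k=2: 2.9
  k=3: 1.933333
  k=4: 1.45
Step 2: Partial sum = 5.8 + 2.9 + 1.933333 + 1.45
     = 12.083333
Step 3: The full series sum_(k>=1) 5.8*1/k diverges (harmonic series, p = 1; a nonzero constant multiple of a divergent series diverges).
Step 4: The (first) Borel-Cantelli lemma requires a summable sequence of measures, so it does not apply here;
        from this bound alone no conclusion about a.e. convergence can be drawn (convergence in measure still
        gives an a.e.-convergent subsequence, but not a.e. convergence of the whole sequence).
Conclusion: series diverges; Borel-Cantelli is inconclusive about a.e. convergence of f_k.


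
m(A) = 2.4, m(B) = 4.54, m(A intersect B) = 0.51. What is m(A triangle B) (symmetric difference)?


m(A Delta B) = m(A) + m(B) - 2*m(A n B)
= 2.4 + 4.54 - 2*0.51
= 2.4 + 4.54 - 1.02
= 5.92


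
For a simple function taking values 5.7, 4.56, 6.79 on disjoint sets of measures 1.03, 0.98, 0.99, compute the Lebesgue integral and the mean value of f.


Step 1: Integral = sum(value_i * measure_i)
= 5.7*1.03 + 4.56*0.98 + 6.79*0.99
= 5.871 + 4.4688 + 6.7221
= 17.0619
Step 2: Total measure of domain = 1.03 + 0.98 + 0.99 = 3
Step 3: Average value = 17.0619 / 3 = 5.6873


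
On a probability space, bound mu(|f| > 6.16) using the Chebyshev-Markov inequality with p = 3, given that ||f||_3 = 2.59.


Chebyshev/Markov inequality: mu(|f| > eps) <= (||f||_p / eps)^p
Step 1: ||f||_3 / eps = 2.59 / 6.16 = 0.420455
Step 2: Raise to power p = 3:
  (0.420455)^3 = 0.074329
Step 3: Therefore mu(|f| > 6.16) <= 0.074329


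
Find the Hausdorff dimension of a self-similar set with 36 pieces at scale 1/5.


For a self-similar set with N copies scaled by 1/r:
dim_H = log(N)/log(r) = log(36)/log(5)
= 3.583519/1.609438
= 2.226566


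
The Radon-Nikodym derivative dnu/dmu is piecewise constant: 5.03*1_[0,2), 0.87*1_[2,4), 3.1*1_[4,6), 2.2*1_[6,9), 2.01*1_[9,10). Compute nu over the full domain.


Integrate each piece of the Radon-Nikodym derivative:
Step 1: integral_0^2 5.03 dx = 5.03*(2-0) = 5.03*2 = 10.06
Step 2: integral_2^4 0.87 dx = 0.87*(4-2) = 0.87*2 = 1.74
Step 3: integral_4^6 3.1 dx = 3.1*(6-4) = 3.1*2 = 6.2
Step 4: integral_6^9 2.2 dx = 2.2*(9-6) = 2.2*3 = 6.6
Step 5: integral_9^10 2.01 dx = 2.01*(10-9) = 2.01*1 = 2.01
Total: 10.06 + 1.74 + 6.2 + 6.6 + 2.01 = 26.61


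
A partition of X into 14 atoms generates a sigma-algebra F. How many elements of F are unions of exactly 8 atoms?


Each element of F is a union of some subset of the 14 atoms.
Elements that are unions of exactly 8 atoms correspond to 8-element subsets of the 14 atoms.
Count = C(14, 8) = 14! / (8! * 6!) = 3003.


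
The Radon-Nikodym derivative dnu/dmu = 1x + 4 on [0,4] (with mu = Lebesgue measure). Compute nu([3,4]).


nu(A) = integral_A (dnu/dmu) dmu = integral_3^4 (1x + 4) dx
Step 1: Antiderivative F(x) = (1/2)x^2 + 4x
Step 2: F(4) = (1/2)*4^2 + 4*4 = 8 + 16 = 24
Step 3: F(3) = (1/2)*3^2 + 4*3 = 4.5 + 12 = 16.5
Step 4: nu([3,4]) = F(4) - F(3) = 24 - 16.5 = 7.5


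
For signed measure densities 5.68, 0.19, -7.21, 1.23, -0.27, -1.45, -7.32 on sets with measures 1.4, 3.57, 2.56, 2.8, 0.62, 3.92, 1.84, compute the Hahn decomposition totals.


Step 1: Compute signed measure on each set:
  Set 1: 5.68 * 1.4 = 7.952
  Set 2: 0.19 * 3.57 = 0.6783
  Set 3: -7.21 * 2.56 = -18.4576
  Set 4: 1.23 * 2.8 = 3.444
  Set 5: -0.27 * 0.62 = -0.1674
  Set 6: -1.45 * 3.92 = -5.684
  Set 7: -7.32 * 1.84 = -13.4688
Step 2: Total signed measure = (7.952) + (0.6783) + (-18.4576) + (3.444) + (-0.1674) + (-5.684) + (-13.4688)
     = -25.7035
Step 3: Positive part mu+(X) = sum of positive contributions = 12.0743
Step 4: Negative part mu-(X) = |sum of negative contributions| = 37.7778


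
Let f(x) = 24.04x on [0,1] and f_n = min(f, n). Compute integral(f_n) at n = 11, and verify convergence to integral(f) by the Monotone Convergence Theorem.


f(x) = 24.04x on [0,1]; f_n(x) = min(24.04x, n). At n = 11:
Step 1: f(x) reaches 11 at x = 11/24.04 = 0.457571
Step 2: integral(f_11) = integral(24.04x, 0, 0.457571) + integral(11, 0.457571, 1)
       = 24.04*0.457571^2/2 + 11*(1 - 0.457571)
       = 2.516639 + 5.966722
       = 8.483361
Step 3: As n -> infinity, f_n increases to f, so by MCT integral(f_n) -> integral(f) = 24.04/2 = 12.02.
Convergence: integral(f_11) = 8.483361 -> 12.02 as n -> infinity


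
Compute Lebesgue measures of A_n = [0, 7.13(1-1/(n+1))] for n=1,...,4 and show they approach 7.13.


By continuity of measure from below: if A_n increases to A, then m(A_n) -> m(A).
Here A = [0, 7.13], so m(A) = 7.13
Step 1: a_1 = 7.13*(1 - 1/2) = 3.565, m(A_1) = 3.565
Step 2: a_2 = 7.13*(1 - 1/3) = 4.7533, m(A_2) = 4.7533
Step 3: a_3 = 7.13*(1 - 1/4) = 5.3475, m(A_3) = 5.3475
Step 4: a_4 = 7.13*(1 - 1/5) = 5.704, m(A_4) = 5.704
Limit: m(A_n) -> m([0,7.13]) = 7.13


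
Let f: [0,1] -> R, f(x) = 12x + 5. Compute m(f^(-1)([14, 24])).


f^(-1)([14, 24]) = {x : 14 <= 12x + 5 <= 24}
Solving: (14 - 5)/12 <= x <= (24 - 5)/12
= [0.75, 1.583333]
Intersecting with [0,1]: [0.75, 1]
Measure = 1 - 0.75 = 0.25


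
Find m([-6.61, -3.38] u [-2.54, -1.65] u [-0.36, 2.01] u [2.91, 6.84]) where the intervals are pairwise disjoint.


For pairwise disjoint intervals, m(union) = sum of lengths.
= (-3.38 - -6.61) + (-1.65 - -2.54) + (2.01 - -0.36) + (6.84 - 2.91)
= 3.23 + 0.89 + 2.37 + 3.93
= 10.42


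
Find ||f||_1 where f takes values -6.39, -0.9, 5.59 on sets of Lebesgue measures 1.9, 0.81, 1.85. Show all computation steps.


Step 1: Compute |f_i|^1 for each value:
  |-6.39|^1 = 6.39
  |-0.9|^1 = 0.9
  |5.59|^1 = 5.59
Step 2: Multiply by measures and sum:
  6.39 * 1.9 = 12.141
  0.9 * 0.81 = 0.729
  5.59 * 1.85 = 10.3415
Sum = 12.141 + 0.729 + 10.3415 = 23.2115
Step 3: Take the p-th root:
||f||_1 = (23.2115)^(1/1) = 23.2115


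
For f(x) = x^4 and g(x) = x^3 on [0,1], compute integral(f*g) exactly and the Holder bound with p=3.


Step 1: Exact integral of f*g = integral(x^7, 0, 1) = 1/8
     = 0.125
Step 2: Holder bound with p=3, q=1.5:
  ||f||_p = (integral x^12 dx)^(1/3) = (1/13)^(1/3) = 0.42529
  ||g||_q = (integral x^4.5 dx)^(1/1.5) = (1/5.5)^(1/1.5) = 0.320941
Step 3: Holder bound = ||f||_p * ||g||_q = 0.42529 * 0.320941 = 0.136493
Verification: 0.125 <= 0.136493 (Holder holds)


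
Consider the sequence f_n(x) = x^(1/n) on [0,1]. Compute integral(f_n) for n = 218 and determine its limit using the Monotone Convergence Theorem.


At n = 218: f_218(x) = x^(1/218).
Step 1: integral(x^(1/218), 0, 1) = [x^(1/218+1) / (1/218+1)] from 0 to 1
     = 1 / (1/218 + 1) = 1 / ((218+1)/218) = 218/(218+1)
     = 218/219 = 0.995434
Step 2: As n -> infinity, f_n(x) = x^(1/n) -> 1 for x in (0,1], and f_n is increasing in n.
By MCT, lim_n integral(f_n) = integral(lim_n f_n) = integral(1, 0, 1) = 1.
Step 3: Verify convergence: 218/219 = 0.995434 -> 1


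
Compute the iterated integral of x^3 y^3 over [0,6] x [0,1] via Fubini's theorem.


By Fubini's theorem, the double integral factors as a product of single integrals:
Step 1: integral_0^6 x^3 dx = [x^4/4] from 0 to 6
     = 6^4/4 = 324
Step 2: integral_0^1 y^3 dy = [y^4/4] from 0 to 1
     = 1^4/4 = 0.25
Step 3: Double integral = 324 * 0.25 = 81


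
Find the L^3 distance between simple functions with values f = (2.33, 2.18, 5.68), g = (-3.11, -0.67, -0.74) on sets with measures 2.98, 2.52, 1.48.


Step 1: Compute differences f_i - g_i:
  2.33 - -3.11 = 5.44
  2.18 - -0.67 = 2.85
  5.68 - -0.74 = 6.42
Step 2: Compute |diff|^3 * measure for each set:
  |5.44|^3 * 2.98 = 160.989184 * 2.98 = 479.747768
  |2.85|^3 * 2.52 = 23.149125 * 2.52 = 58.335795
  |6.42|^3 * 1.48 = 264.609288 * 1.48 = 391.621746
Step 3: Sum = 929.70531
Step 4: ||f-g||_3 = (929.70531)^(1/3) = 9.759969


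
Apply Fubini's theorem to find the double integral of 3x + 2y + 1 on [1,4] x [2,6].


By Fubini, integrate in x first, then y.
Step 1: Fix y, integrate over x in [1,4]:
  integral(3x + 2y + 1, x=1..4)
  = 3*(4^2 - 1^2)/2 + (2y + 1)*(4 - 1)
  = 22.5 + (2y + 1)*3
  = 22.5 + 6y + 3
  = 25.5 + 6y
Step 2: Integrate over y in [2,6]:
  integral(25.5 + 6y, y=2..6)
  = 25.5*4 + 6*(6^2 - 2^2)/2
  = 102 + 96
  = 198


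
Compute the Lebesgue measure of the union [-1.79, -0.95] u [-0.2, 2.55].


For pairwise disjoint intervals, m(union) = sum of lengths.
= (-0.95 - -1.79) + (2.55 - -0.2)
= 0.84 + 2.75
= 3.59


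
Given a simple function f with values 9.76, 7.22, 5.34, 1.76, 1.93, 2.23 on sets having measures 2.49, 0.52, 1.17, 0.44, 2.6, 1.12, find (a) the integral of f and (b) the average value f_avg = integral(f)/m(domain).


Step 1: Integral = sum(value_i * measure_i)
= 9.76*2.49 + 7.22*0.52 + 5.34*1.17 + 1.76*0.44 + 1.93*2.6 + 2.23*1.12
= 24.3024 + 3.7544 + 6.2478 + 0.7744 + 5.018 + 2.4976
= 42.5946
Step 2: Total measure of domain = 2.49 + 0.52 + 1.17 + 0.44 + 2.6 + 1.12 = 8.34
Step 3: Average value = 42.5946 / 8.34 = 5.107266


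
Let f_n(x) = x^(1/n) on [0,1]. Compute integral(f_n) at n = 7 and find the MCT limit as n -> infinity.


At n = 7: f_7(x) = x^(1/7).
Step 1: integral(x^(1/7), 0, 1) = [x^(1/7+1) / (1/7+1)] from 0 to 1
     = 1 / (1/7 + 1) = 1 / ((7+1)/7) = 7/(7+1)
     = 7/8 = 0.875
Step 2: As n -> infinity, f_n(x) = x^(1/n) -> 1 for x in (0,1], and f_n is increasing in n.
By MCT, lim_n integral(f_n) = integral(lim_n f_n) = integral(1, 0, 1) = 1.
Step 3: Verify convergence: 7/8 = 0.875 -> 1


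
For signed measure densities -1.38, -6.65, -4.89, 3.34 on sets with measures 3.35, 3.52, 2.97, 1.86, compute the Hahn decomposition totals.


Step 1: Compute signed measure on each set:
  Set 1: -1.38 * 3.35 = -4.623
  Set 2: -6.65 * 3.52 = -23.408
  Set 3: -4.89 * 2.97 = -14.5233
  Set 4: 3.34 * 1.86 = 6.2124
Step 2: Total signed measure = (-4.623) + (-23.408) + (-14.5233) + (6.2124)
     = -36.3419
Step 3: Positive part mu+(X) = sum of positive contributions = 6.2124
Step 4: Negative part mu-(X) = |sum of negative contributions| = 42.5543


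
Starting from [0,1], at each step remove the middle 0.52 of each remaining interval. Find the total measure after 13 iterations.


Step 1: At each step, fraction remaining = 1 - 0.52 = 0.48
Step 2: After 13 steps, measure = (0.48)^13
Result = 7.180192e-05


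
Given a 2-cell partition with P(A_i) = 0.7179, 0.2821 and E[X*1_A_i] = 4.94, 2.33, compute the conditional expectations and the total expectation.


For each cell A_i: E[X|A_i] = E[X*1_A_i] / P(A_i)
Step 1: E[X|A_1] = 4.94 / 0.7179 = 6.881181
Step 2: E[X|A_2] = 2.33 / 0.2821 = 8.259482
Verification: E[X] = sum E[X*1_A_i] = 4.94 + 2.33 = 7.27


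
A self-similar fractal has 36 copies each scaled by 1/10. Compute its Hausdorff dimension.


For a self-similar set with N copies scaled by 1/r:
dim_H = log(N)/log(r) = log(36)/log(10)
= 3.583519/2.302585
= 1.556303


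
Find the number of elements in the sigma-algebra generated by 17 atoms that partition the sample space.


Each element of the sigma-algebra is a union of some subset of the 17 atoms.
The number of such subsets is 2^17 = 131072.


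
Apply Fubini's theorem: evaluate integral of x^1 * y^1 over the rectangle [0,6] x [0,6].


By Fubini's theorem, the double integral factors as a product of single integrals:
Step 1: integral_0^6 x^1 dx = [x^2/2] from 0 to 6
     = 6^2/2 = 18
Step 2: integral_0^6 y^1 dy = [y^2/2] from 0 to 6
     = 6^2/2 = 18
Step 3: Double integral = 18 * 18 = 324


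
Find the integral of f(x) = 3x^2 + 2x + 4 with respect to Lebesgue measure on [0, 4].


The Lebesgue integral of a Riemann-integrable function agrees with the Riemann integral.
Antiderivative F(x) = (3/3)x^3 + (2/2)x^2 + 4x
F(4) = (3/3)*4^3 + (2/2)*4^2 + 4*4
     = (3/3)*64 + (2/2)*16 + 4*4
     = 64 + 16 + 16
     = 96
F(0) = 0.0
Integral = F(4) - F(0) = 96 - 0.0 = 96


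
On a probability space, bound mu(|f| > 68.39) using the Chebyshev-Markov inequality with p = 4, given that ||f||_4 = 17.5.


Chebyshev/Markov inequality: mu(|f| > eps) <= (||f||_p / eps)^p
Step 1: ||f||_4 / eps = 17.5 / 68.39 = 0.255885
Step 2: Raise to power p = 4:
  (0.255885)^4 = 0.004287
Step 3: Therefore mu(|f| > 68.39) <= 0.004287


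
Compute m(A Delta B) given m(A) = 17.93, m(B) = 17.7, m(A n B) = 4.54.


m(A Delta B) = m(A) + m(B) - 2*m(A n B)
= 17.93 + 17.7 - 2*4.54
= 17.93 + 17.7 - 9.08
= 26.55


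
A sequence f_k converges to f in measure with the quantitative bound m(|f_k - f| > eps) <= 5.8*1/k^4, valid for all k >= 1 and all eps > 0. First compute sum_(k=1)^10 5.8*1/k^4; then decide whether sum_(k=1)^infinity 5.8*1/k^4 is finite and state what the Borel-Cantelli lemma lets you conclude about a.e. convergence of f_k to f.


Step 1: List the terms 5.8*1/k^4 for k = 1 to 10:
  k=1: 5.8
  k=2: 0.3625
  k=3: 0.071605
  k=4: 0.022656
  k=5: 0.00928
  k=6: 0.004475
  k=7: 0.002416
  k=8: 0.001416
  k=9: 8.840116e-04
  k=10: 5.800000e-04
Step 2: Partial sum = 5.8 + 0.3625 + 0.071605 + 0.022656 + 0.00928 + 0.004475 + 0.002416 + 0.001416 + 8.840116e-04 + 5.800000e-04
     = 6.275812
Step 3: The full series sum_(k>=1) 5.8*1/k^4 converges (p-series with p = 4 > 1; a constant multiple of a convergent series converges).
Step 4: Fix eps > 0. Since sum_k m(|f_k - f| > eps) < infinity, the Borel-Cantelli lemma gives
        m(limsup_k {|f_k - f| > eps}) = 0, i.e. for a.e. x, |f_k(x) - f(x)| <= eps for all large k.
        Applying this with eps = 1/j for j = 1, 2, ... and intersecting the countably many full-measure sets,
        for a.e. x we get limsup_k |f_k(x) - f(x)| <= 1/j for every j, hence f_k -> f almost everywhere.
Conclusion: series converges; Borel-Cantelli yields f_k -> f a.e.


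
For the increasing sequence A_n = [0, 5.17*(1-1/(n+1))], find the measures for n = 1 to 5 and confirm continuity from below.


By continuity of measure from below: if A_n increases to A, then m(A_n) -> m(A).
Here A = [0, 5.17], so m(A) = 5.17
Step 1: a_1 = 5.17*(1 - 1/2) = 2.585, m(A_1) = 2.585
Step 2: a_2 = 5.17*(1 - 1/3) = 3.4467, m(A_2) = 3.4467
Step 3: a_3 = 5.17*(1 - 1/4) = 3.8775, m(A_3) = 3.8775
Step 4: a_4 = 5.17*(1 - 1/5) = 4.136, m(A_4) = 4.136
Step 5: a_5 = 5.17*(1 - 1/6) = 4.3083, m(A_5) = 4.3083
Limit: m(A_n) -> m([0,5.17]) = 5.17


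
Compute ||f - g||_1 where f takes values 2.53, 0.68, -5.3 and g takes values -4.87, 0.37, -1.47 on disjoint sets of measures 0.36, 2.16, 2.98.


Step 1: Compute differences f_i - g_i:
  2.53 - -4.87 = 7.4
  0.68 - 0.37 = 0.31
  -5.3 - -1.47 = -3.83
Step 2: Compute |diff|^1 * measure for each set:
  |7.4|^1 * 0.36 = 7.4 * 0.36 = 2.664
  |0.31|^1 * 2.16 = 0.31 * 2.16 = 0.6696
  |-3.83|^1 * 2.98 = 3.83 * 2.98 = 11.4134
Step 3: Sum = 14.747
Step 4: ||f-g||_1 = (14.747)^(1/1) = 14.747


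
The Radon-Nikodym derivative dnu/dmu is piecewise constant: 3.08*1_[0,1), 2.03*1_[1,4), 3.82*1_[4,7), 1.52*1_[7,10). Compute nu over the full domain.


Integrate each piece of the Radon-Nikodym derivative:
Step 1: integral_0^1 3.08 dx = 3.08*(1-0) = 3.08*1 = 3.08
Step 2: integral_1^4 2.03 dx = 2.03*(4-1) = 2.03*3 = 6.09
Step 3: integral_4^7 3.82 dx = 3.82*(7-4) = 3.82*3 = 11.46
Step 4: integral_7^10 1.52 dx = 1.52*(10-7) = 1.52*3 = 4.56
Total: 3.08 + 6.09 + 11.46 + 4.56 = 25.19


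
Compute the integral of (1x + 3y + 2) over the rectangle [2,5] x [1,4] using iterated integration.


By Fubini, integrate in x first, then y.
Step 1: Fix y, integrate over x in [2,5]:
  integral(1x + 3y + 2, x=2..5)
  = 1*(5^2 - 2^2)/2 + (3y + 2)*(5 - 2)
  = 10.5 + (3y + 2)*3
  = 10.5 + 9y + 6
  = 16.5 + 9y
Step 2: Integrate over y in [1,4]:
  integral(16.5 + 9y, y=1..4)
  = 16.5*3 + 9*(4^2 - 1^2)/2
  = 49.5 + 67.5
  = 117


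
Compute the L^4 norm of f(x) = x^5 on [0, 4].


Step 1: ||f||_4 = (integral_0^4 |x^5|^4 dx)^(1/4)
     = (integral_0^4 x^20 dx)^(1/4)
Step 2: integral_0^4 x^20 dx = [x^21/(21)] from 0 to 4 = 4^21/21
     = 4398046511104/21 = 2.094308e+11
Step 3: ||f||_4 = (2.094308e+11)^(1/4) = 676.488052


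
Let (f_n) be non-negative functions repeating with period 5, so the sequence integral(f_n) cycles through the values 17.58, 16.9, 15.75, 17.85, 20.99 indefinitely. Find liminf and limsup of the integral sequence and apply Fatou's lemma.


The sequence (integral(f_n)) is periodic with period 5, repeating the values 17.58, 16.9, 15.75, 17.85, 20.99 indefinitely.
Step 1: For a periodic sequence, every tail (a_m, a_(m+1), ...) contains all 5 period values infinitely often.
Step 2: Hence inf of every tail = min of the period values = min(17.58, 16.9, 15.75, 17.85, 20.99) = 15.75.
        liminf_n integral(f_n) = sup over m of (inf of tail from m) = 15.75.
Step 3: Similarly sup of every tail = max of the period values = 20.99.
        limsup_n integral(f_n) = 20.99.
Step 4: Fatou's lemma: integral(liminf_n f_n) <= liminf_n integral(f_n) = 15.75.
        So the integral of the pointwise liminf is at most 15.75.


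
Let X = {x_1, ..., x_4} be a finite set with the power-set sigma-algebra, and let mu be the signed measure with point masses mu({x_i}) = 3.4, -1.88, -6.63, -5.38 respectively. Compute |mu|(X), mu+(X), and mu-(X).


Step 1: Every measurable set is a union of atoms (the cells / points), so a Hahn decomposition is
  obtained by grouping atoms by sign: P = union of atoms with mu > 0, N = union of the remaining atoms.
  Atoms in P (indices): 1;  atoms in N (indices): 2, 3, 4
  Positive values: 3.4
  Negative values: -1.88, -6.63, -5.38
Step 2: mu+(X) = mu(P) = sum of positive atom values = 3.4
Step 3: mu-(X) = -mu(N) = sum of |negative atom values| = 13.89
Step 4: |mu|(X) = mu+(X) + mu-(X) = 3.4 + 13.89 = 17.29


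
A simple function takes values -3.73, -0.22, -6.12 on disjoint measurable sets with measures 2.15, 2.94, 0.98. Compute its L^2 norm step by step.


Step 1: Compute |f_i|^2 for each value:
  |-3.73|^2 = 13.9129
  |-0.22|^2 = 0.0484
  |-6.12|^2 = 37.4544
Step 2: Multiply by measures and sum:
  13.9129 * 2.15 = 29.912735
  0.0484 * 2.94 = 0.142296
  37.4544 * 0.98 = 36.705312
Sum = 29.912735 + 0.142296 + 36.705312 = 66.760343
Step 3: Take the p-th root:
||f||_2 = (66.760343)^(1/2) = 8.1707


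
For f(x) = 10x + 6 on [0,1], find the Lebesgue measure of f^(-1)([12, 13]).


f^(-1)([12, 13]) = {x : 12 <= 10x + 6 <= 13}
Solving: (12 - 6)/10 <= x <= (13 - 6)/10
= [0.6, 0.7]
Intersecting with [0,1]: [0.6, 0.7]
Measure = 0.7 - 0.6 = 0.1


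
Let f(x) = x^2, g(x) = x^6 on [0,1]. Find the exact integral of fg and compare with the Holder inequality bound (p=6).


Step 1: Exact integral of f*g = integral(x^8, 0, 1) = 1/9
     = 0.111111
Step 2: Holder bound with p=6, q=1.2:
  ||f||_p = (integral x^12 dx)^(1/6) = (1/13)^(1/6) = 0.652143
  ||g||_q = (integral x^7.2 dx)^(1/1.2) = (1/8.2)^(1/1.2) = 0.173176
Step 3: Holder bound = ||f||_p * ||g||_q = 0.652143 * 0.173176 = 0.112936
Verification: 0.111111 <= 0.112936 (Holder holds)


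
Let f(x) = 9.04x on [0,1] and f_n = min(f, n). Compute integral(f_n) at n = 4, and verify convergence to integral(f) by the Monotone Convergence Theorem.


f(x) = 9.04x on [0,1]; f_n(x) = min(9.04x, n). At n = 4:
Step 1: f(x) reaches 4 at x = 4/9.04 = 0.442478
Step 2: integral(f_4) = integral(9.04x, 0, 0.442478) + integral(4, 0.442478, 1)
       = 9.04*0.442478^2/2 + 4*(1 - 0.442478)
       = 0.884956 + 2.230088
       = 3.115044
Step 3: As n -> infinity, f_n increases to f, so by MCT integral(f_n) -> integral(f) = 9.04/2 = 4.52.
Convergence: integral(f_4) = 3.115044 -> 4.52 as n -> infinity


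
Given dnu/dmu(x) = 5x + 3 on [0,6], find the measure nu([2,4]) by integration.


nu(A) = integral_A (dnu/dmu) dmu = integral_2^4 (5x + 3) dx
Step 1: Antiderivative F(x) = (5/2)x^2 + 3x
Step 2: F(4) = (5/2)*4^2 + 3*4 = 40 + 12 = 52
Step 3: F(2) = (5/2)*2^2 + 3*2 = 10 + 6 = 16
Step 4: nu([2,4]) = F(4) - F(2) = 52 - 16 = 36


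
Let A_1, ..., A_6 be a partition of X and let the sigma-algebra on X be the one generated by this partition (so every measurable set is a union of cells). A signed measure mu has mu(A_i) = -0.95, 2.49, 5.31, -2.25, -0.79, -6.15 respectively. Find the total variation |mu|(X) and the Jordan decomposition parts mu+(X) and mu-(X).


Step 1: Every measurable set is a union of atoms (the cells / points), so a Hahn decomposition is
  obtained by grouping atoms by sign: P = union of atoms with mu > 0, N = union of the remaining atoms.
  Atoms in P (indices): 2, 3;  atoms in N (indices): 1, 4, 5, 6
  Positive values: 2.49, 5.31
  Negative values: -0.95, -2.25, -0.79, -6.15
Step 2: mu+(X) = mu(P) = sum of positive atom values = 7.8
Step 3: mu-(X) = -mu(N) = sum of |negative atom values| = 10.14
Step 4: |mu|(X) = mu+(X) + mu-(X) = 7.8 + 10.14 = 17.94


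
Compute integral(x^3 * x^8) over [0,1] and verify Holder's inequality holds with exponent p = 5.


Step 1: Exact integral of f*g = integral(x^11, 0, 1) = 1/12
     = 0.083333
Step 2: Holder bound with p=5, q=1.25:
  ||f||_p = (integral x^15 dx)^(1/5) = (1/16)^(1/5) = 0.574349
  ||g||_q = (integral x^10 dx)^(1/1.25) = (1/11)^(1/1.25) = 0.146854
Step 3: Holder bound = ||f||_p * ||g||_q = 0.574349 * 0.146854 = 0.084345
Verification: 0.083333 <= 0.084345 (Holder holds)


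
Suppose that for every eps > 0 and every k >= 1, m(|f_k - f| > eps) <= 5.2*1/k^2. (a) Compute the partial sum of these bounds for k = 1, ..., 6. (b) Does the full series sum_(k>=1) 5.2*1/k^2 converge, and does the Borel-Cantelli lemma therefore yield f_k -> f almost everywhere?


Step 1: List the terms 5.2*1/k^2 for k = 1 to 6:
  k=1: 5.2
  k=2: 1.3
  k=3: 0.577778
  k=4: 0.325
  k=5: 0.208
  k=6: 0.144444
Step 2: Partial sum = 5.2 + 1.3 + 0.577778 + 0.325 + 0.208 + 0.144444
     = 7.755222
Step 3: The full series sum_(k>=1) 5.2*1/k^2 converges (p-series with p = 2 > 1; a constant multiple of a convergent series converges).
Step 4: Fix eps > 0. Since sum_k m(|f_k - f| > eps) < infinity, the Borel-Cantelli lemma gives
        m(limsup_k {|f_k - f| > eps}) = 0, i.e. for a.e. x, |f_k(x) - f(x)| <= eps for all large k.
        Applying this with eps = 1/j for j = 1, 2, ... and intersecting the countably many full-measure sets,
        for a.e. x we get limsup_k |f_k(x) - f(x)| <= 1/j for every j, hence f_k -> f almost everywhere.
Conclusion: series converges; Borel-Cantelli yields f_k -> f a.e.


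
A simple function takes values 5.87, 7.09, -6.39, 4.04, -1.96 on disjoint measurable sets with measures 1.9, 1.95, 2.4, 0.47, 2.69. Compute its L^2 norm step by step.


Step 1: Compute |f_i|^2 for each value:
  |5.87|^2 = 34.4569
  |7.09|^2 = 50.2681
  |-6.39|^2 = 40.8321
  |4.04|^2 = 16.3216
  |-1.96|^2 = 3.8416
Step 2: Multiply by measures and sum:
  34.4569 * 1.9 = 65.46811
  50.2681 * 1.95 = 98.022795
  40.8321 * 2.4 = 97.99704
  16.3216 * 0.47 = 7.671152
  3.8416 * 2.69 = 10.333904
Sum = 65.46811 + 98.022795 + 97.99704 + 7.671152 + 10.333904 = 279.493001
Step 3: Take the p-th root:
||f||_2 = (279.493001)^(1/2) = 16.718044


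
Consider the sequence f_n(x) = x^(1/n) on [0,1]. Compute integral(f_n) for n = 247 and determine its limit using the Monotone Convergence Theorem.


At n = 247: f_247(x) = x^(1/247).
Step 1: integral(x^(1/247), 0, 1) = [x^(1/247+1) / (1/247+1)] from 0 to 1
     = 1 / (1/247 + 1) = 1 / ((247+1)/247) = 247/(247+1)
     = 247/248 = 0.995968
Step 2: As n -> infinity, f_n(x) = x^(1/n) -> 1 for x in (0,1], and f_n is increasing in n.
By MCT, lim_n integral(f_n) = integral(lim_n f_n) = integral(1, 0, 1) = 1.
Step 3: Verify convergence: 247/248 = 0.995968 -> 1


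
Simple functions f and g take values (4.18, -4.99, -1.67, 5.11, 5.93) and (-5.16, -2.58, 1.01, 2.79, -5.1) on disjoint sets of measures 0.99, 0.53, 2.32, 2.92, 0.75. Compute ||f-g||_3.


Step 1: Compute differences f_i - g_i:
  4.18 - -5.16 = 9.34
  -4.99 - -2.58 = -2.41
  -1.67 - 1.01 = -2.68
  5.11 - 2.79 = 2.32
  5.93 - -5.1 = 11.03
Step 2: Compute |diff|^3 * measure for each set:
  |9.34|^3 * 0.99 = 814.780504 * 0.99 = 806.632699
  |-2.41|^3 * 0.53 = 13.997521 * 0.53 = 7.418686
  |-2.68|^3 * 2.32 = 19.248832 * 2.32 = 44.65729
  |2.32|^3 * 2.92 = 12.487168 * 2.92 = 36.462531
  |11.03|^3 * 0.75 = 1341.919727 * 0.75 = 1006.439795
Step 3: Sum = 1901.611001
Step 4: ||f-g||_3 = (1901.611001)^(1/3) = 12.389123


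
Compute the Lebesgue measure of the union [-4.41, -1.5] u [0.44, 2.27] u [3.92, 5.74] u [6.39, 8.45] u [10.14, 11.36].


For pairwise disjoint intervals, m(union) = sum of lengths.
= (-1.5 - -4.41) + (2.27 - 0.44) + (5.74 - 3.92) + (8.45 - 6.39) + (11.36 - 10.14)
= 2.91 + 1.83 + 1.82 + 2.06 + 1.22
= 9.84


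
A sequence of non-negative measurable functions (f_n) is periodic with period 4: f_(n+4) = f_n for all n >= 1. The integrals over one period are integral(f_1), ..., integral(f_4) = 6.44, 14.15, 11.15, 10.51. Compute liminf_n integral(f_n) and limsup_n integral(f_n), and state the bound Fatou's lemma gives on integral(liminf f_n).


The sequence (integral(f_n)) is periodic with period 4, repeating the values 6.44, 14.15, 11.15, 10.51 indefinitely.
Step 1: For a periodic sequence, every tail (a_m, a_(m+1), ...) contains all 4 period values infinitely often.
Step 2: Hence inf of every tail = min of the period values = min(6.44, 14.15, 11.15, 10.51) = 6.44.
        liminf_n integral(f_n) = sup over m of (inf of tail from m) = 6.44.
Step 3: Similarly sup of every tail = max of the period values = 14.15.
        limsup_n integral(f_n) = 14.15.
Step 4: Fatou's lemma: integral(liminf_n f_n) <= liminf_n integral(f_n) = 6.44.
        So the integral of the pointwise liminf is at most 6.44.


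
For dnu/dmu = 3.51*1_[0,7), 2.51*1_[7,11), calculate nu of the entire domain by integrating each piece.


Integrate each piece of the Radon-Nikodym derivative:
Step 1: integral_0^7 3.51 dx = 3.51*(7-0) = 3.51*7 = 24.57
Step 2: integral_7^11 2.51 dx = 2.51*(11-7) = 2.51*4 = 10.04
Total: 24.57 + 10.04 = 34.61


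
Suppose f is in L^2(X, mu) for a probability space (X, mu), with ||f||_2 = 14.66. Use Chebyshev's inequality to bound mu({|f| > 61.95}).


Chebyshev/Markov inequality: mu(|f| > eps) <= (||f||_p / eps)^p
Step 1: ||f||_2 / eps = 14.66 / 61.95 = 0.236642
Step 2: Raise to power p = 2:
  (0.236642)^2 = 0.056
Step 3: Therefore mu(|f| > 61.95) <= 0.056


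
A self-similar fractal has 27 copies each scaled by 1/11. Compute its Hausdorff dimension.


For a self-similar set with N copies scaled by 1/r:
dim_H = log(N)/log(r) = log(27)/log(11)
= 3.295837/2.397895
= 1.374471


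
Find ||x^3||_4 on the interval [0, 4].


Step 1: ||f||_4 = (integral_0^4 |x^3|^4 dx)^(1/4)
     = (integral_0^4 x^12 dx)^(1/4)
Step 2: integral_0^4 x^12 dx = [x^13/(13)] from 0 to 4 = 4^13/13
     = 67108864/13 = 5.162220e+06
Step 3: ||f||_4 = (5.162220e+06)^(1/4) = 47.666047


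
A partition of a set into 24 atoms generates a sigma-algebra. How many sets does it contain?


Each element of the sigma-algebra is a union of some subset of the 24 atoms.
The number of such subsets is 2^24 = 16777216.


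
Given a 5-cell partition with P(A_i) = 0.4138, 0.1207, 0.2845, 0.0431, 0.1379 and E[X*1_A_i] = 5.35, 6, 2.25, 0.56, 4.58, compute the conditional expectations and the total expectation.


For each cell A_i: E[X|A_i] = E[X*1_A_i] / P(A_i)
Step 1: E[X|A_1] = 5.35 / 0.4138 = 12.928951
Step 2: E[X|A_2] = 6 / 0.1207 = 49.710025
Step 3: E[X|A_3] = 2.25 / 0.2845 = 7.908612
Step 4: E[X|A_4] = 0.56 / 0.0431 = 12.993039
Step 5: E[X|A_5] = 4.58 / 0.1379 = 33.212473
Verification: E[X] = sum E[X*1_A_i] = 5.35 + 6 + 2.25 + 0.56 + 4.58 = 18.74


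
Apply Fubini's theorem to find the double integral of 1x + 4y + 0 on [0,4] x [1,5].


By Fubini, integrate in x first, then y.
Step 1: Fix y, integrate over x in [0,4]:
  integral(1x + 4y + 0, x=0..4)
  = 1*(4^2 - 0^2)/2 + (4y + 0)*(4 - 0)
  = 8 + (4y + 0)*4
  = 8 + 16y + 0
  = 8 + 16y
Step 2: Integrate over y in [1,5]:
  integral(8 + 16y, y=1..5)
  = 8*4 + 16*(5^2 - 1^2)/2
  = 32 + 192
  = 224


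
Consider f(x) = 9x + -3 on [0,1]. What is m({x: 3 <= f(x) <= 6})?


f^(-1)([3, 6]) = {x : 3 <= 9x + -3 <= 6}
Solving: (3 - -3)/9 <= x <= (6 - -3)/9
= [0.666667, 1]
Intersecting with [0,1]: [0.666667, 1]
Measure = 1 - 0.666667 = 0.333333


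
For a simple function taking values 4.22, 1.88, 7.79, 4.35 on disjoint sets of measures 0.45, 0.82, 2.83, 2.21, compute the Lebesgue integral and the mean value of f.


Step 1: Integral = sum(value_i * measure_i)
= 4.22*0.45 + 1.88*0.82 + 7.79*2.83 + 4.35*2.21
= 1.899 + 1.5416 + 22.0457 + 9.6135
= 35.0998
Step 2: Total measure of domain = 0.45 + 0.82 + 2.83 + 2.21 = 6.31
Step 3: Average value = 35.0998 / 6.31 = 5.562567


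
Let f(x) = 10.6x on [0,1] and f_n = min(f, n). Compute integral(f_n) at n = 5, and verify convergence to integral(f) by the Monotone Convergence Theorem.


f(x) = 10.6x on [0,1]; f_n(x) = min(10.6x, n). At n = 5:
Step 1: f(x) reaches 5 at x = 5/10.6 = 0.471698
Step 2: integral(f_5) = integral(10.6x, 0, 0.471698) + integral(5, 0.471698, 1)
       = 10.6*0.471698^2/2 + 5*(1 - 0.471698)
       = 1.179245 + 2.641509
       = 3.820755
Step 3: As n -> infinity, f_n increases to f, so by MCT integral(f_n) -> integral(f) = 10.6/2 = 5.3.
Convergence: integral(f_5) = 3.820755 -> 5.3 as n -> infinity


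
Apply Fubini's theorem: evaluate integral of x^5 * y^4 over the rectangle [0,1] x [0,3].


By Fubini's theorem, the double integral factors as a product of single integrals:
Step 1: integral_0^1 x^5 dx = [x^6/6] from 0 to 1
     = 1^6/6 = 0.166667
Step 2: integral_0^3 y^4 dy = [y^5/5] from 0 to 3
     = 3^5/5 = 48.6
Step 3: Double integral = 0.166667 * 48.6 = 8.1


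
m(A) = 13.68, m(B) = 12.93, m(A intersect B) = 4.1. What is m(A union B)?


By inclusion-exclusion: m(A u B) = m(A) + m(B) - m(A n B)
= 13.68 + 12.93 - 4.1
= 22.51


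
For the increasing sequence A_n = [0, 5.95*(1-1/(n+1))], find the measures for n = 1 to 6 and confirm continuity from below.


By continuity of measure from below: if A_n increases to A, then m(A_n) -> m(A).
Here A = [0, 5.95], so m(A) = 5.95
Step 1: a_1 = 5.95*(1 - 1/2) = 2.975, m(A_1) = 2.975
Step 2: a_2 = 5.95*(1 - 1/3) = 3.9667, m(A_2) = 3.9667
Step 3: a_3 = 5.95*(1 - 1/4) = 4.4625, m(A_3) = 4.4625
Step 4: a_4 = 5.95*(1 - 1/5) = 4.76, m(A_4) = 4.76
Step 5: a_5 = 5.95*(1 - 1/6) = 4.9583, m(A_5) = 4.9583
Step 6: a_6 = 5.95*(1 - 1/7) = 5.1, m(A_6) = 5.1
Limit: m(A_n) -> m([0,5.95]) = 5.95


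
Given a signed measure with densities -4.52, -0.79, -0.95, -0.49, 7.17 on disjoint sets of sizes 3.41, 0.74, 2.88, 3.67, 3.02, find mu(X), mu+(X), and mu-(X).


Step 1: Compute signed measure on each set:
  Set 1: -4.52 * 3.41 = -15.4132
  Set 2: -0.79 * 0.74 = -0.5846
  Set 3: -0.95 * 2.88 = -2.736
  Set 4: -0.49 * 3.67 = -1.7983
  Set 5: 7.17 * 3.02 = 21.6534
Step 2: Total signed measure = (-15.4132) + (-0.5846) + (-2.736) + (-1.7983) + (21.6534)
     = 1.1213
Step 3: Positive part mu+(X) = sum of positive contributions = 21.6534
Step 4: Negative part mu-(X) = |sum of negative contributions| = 20.5321


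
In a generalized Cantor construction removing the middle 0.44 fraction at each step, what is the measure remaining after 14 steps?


Step 1: At each step, fraction remaining = 1 - 0.44 = 0.56
Step 2: After 14 steps, measure = (0.56)^14
Result = 2.982857e-04


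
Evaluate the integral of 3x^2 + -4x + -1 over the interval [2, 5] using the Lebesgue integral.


The Lebesgue integral of a Riemann-integrable function agrees with the Riemann integral.
Antiderivative F(x) = (3/3)x^3 + (-4/2)x^2 + -1x
F(5) = (3/3)*5^3 + (-4/2)*5^2 + -1*5
     = (3/3)*125 + (-4/2)*25 + -1*5
     = 125 + -50 + -5
     = 70
F(2) = -2
Integral = F(5) - F(2) = 70 - -2 = 72


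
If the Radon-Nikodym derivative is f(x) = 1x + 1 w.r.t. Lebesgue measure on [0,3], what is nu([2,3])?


nu(A) = integral_A (dnu/dmu) dmu = integral_2^3 (1x + 1) dx
Step 1: Antiderivative F(x) = (1/2)x^2 + 1x
Step 2: F(3) = (1/2)*3^2 + 1*3 = 4.5 + 3 = 7.5
Step 3: F(2) = (1/2)*2^2 + 1*2 = 2 + 2 = 4
Step 4: nu([2,3]) = F(3) - F(2) = 7.5 - 4 = 3.5


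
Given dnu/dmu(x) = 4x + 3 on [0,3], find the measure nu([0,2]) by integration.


nu(A) = integral_A (dnu/dmu) dmu = integral_0^2 (4x + 3) dx
Step 1: Antiderivative F(x) = (4/2)x^2 + 3x
Step 2: F(2) = (4/2)*2^2 + 3*2 = 8 + 6 = 14
Step 3: F(0) = (4/2)*0^2 + 3*0 = 0.0 + 0 = 0.0
Step 4: nu([0,2]) = F(2) - F(0) = 14 - 0.0 = 14


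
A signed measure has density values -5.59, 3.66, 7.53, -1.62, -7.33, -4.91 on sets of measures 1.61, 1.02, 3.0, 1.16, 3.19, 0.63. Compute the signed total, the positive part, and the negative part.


Step 1: Compute signed measure on each set:
  Set 1: -5.59 * 1.61 = -8.9999
  Set 2: 3.66 * 1.02 = 3.7332
  Set 3: 7.53 * 3.0 = 22.59
  Set 4: -1.62 * 1.16 = -1.8792
  Set 5: -7.33 * 3.19 = -23.3827
  Set 6: -4.91 * 0.63 = -3.0933
Step 2: Total signed measure = (-8.9999) + (3.7332) + (22.59) + (-1.8792) + (-23.3827) + (-3.0933)
     = -11.0319
Step 3: Positive part mu+(X) = sum of positive contributions = 26.3232
Step 4: Negative part mu-(X) = |sum of negative contributions| = 37.3551


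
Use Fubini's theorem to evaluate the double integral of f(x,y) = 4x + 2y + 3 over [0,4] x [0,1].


By Fubini, integrate in x first, then y.
Step 1: Fix y, integrate over x in [0,4]:
  integral(4x + 2y + 3, x=0..4)
  = 4*(4^2 - 0^2)/2 + (2y + 3)*(4 - 0)
  = 32 + (2y + 3)*4
  = 32 + 8y + 12
  = 44 + 8y
Step 2: Integrate over y in [0,1]:
  integral(44 + 8y, y=0..1)
  = 44*1 + 8*(1^2 - 0^2)/2
  = 44 + 4
  = 48


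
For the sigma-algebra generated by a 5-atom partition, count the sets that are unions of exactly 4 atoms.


Each element of F is a union of some subset of the 5 atoms.
Elements that are unions of exactly 4 atoms correspond to 4-element subsets of the 5 atoms.
Count = C(5, 4) = 5! / (4! * 1!) = 5.


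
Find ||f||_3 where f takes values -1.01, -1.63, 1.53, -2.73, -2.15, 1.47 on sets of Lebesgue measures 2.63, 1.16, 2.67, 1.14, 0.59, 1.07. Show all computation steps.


Step 1: Compute |f_i|^3 for each value:
  |-1.01|^3 = 1.030301
  |-1.63|^3 = 4.330747
  |1.53|^3 = 3.581577
  |-2.73|^3 = 20.346417
  |-2.15|^3 = 9.938375
  |1.47|^3 = 3.176523
Step 2: Multiply by measures and sum:
  1.030301 * 2.63 = 2.709692
  4.330747 * 1.16 = 5.023667
  3.581577 * 2.67 = 9.562811
  20.346417 * 1.14 = 23.194915
  9.938375 * 0.59 = 5.863641
  3.176523 * 1.07 = 3.39888
Sum = 2.709692 + 5.023667 + 9.562811 + 23.194915 + 5.863641 + 3.39888 = 49.753605
Step 3: Take the p-th root:
||f||_3 = (49.753605)^(1/3) = 3.67797


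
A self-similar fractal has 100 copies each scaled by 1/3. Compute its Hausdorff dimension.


For a self-similar set with N copies scaled by 1/r:
dim_H = log(N)/log(r) = log(100)/log(3)
= 4.60517/1.098612
= 4.191807


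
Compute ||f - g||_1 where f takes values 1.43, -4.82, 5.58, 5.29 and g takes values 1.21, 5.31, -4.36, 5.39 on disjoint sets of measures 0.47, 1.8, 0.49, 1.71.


Step 1: Compute differences f_i - g_i:
  1.43 - 1.21 = 0.22
  -4.82 - 5.31 = -10.13
  5.58 - -4.36 = 9.94
  5.29 - 5.39 = -0.1
Step 2: Compute |diff|^1 * measure for each set:
  |0.22|^1 * 0.47 = 0.22 * 0.47 = 0.1034
  |-10.13|^1 * 1.8 = 10.13 * 1.8 = 18.234
  |9.94|^1 * 0.49 = 9.94 * 0.49 = 4.8706
  |-0.1|^1 * 1.71 = 0.1 * 1.71 = 0.171
Step 3: Sum = 23.379
Step 4: ||f-g||_1 = (23.379)^(1/1) = 23.379


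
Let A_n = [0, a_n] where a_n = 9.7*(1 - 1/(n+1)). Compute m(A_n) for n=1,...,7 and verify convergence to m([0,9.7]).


By continuity of measure from below: if A_n increases to A, then m(A_n) -> m(A).
Here A = [0, 9.7], so m(A) = 9.7
Step 1: a_1 = 9.7*(1 - 1/2) = 4.85, m(A_1) = 4.85
Step 2: a_2 = 9.7*(1 - 1/3) = 6.4667, m(A_2) = 6.4667
Step 3: a_3 = 9.7*(1 - 1/4) = 7.275, m(A_3) = 7.275
Step 4: a_4 = 9.7*(1 - 1/5) = 7.76, m(A_4) = 7.76
Step 5: a_5 = 9.7*(1 - 1/6) = 8.0833, m(A_5) = 8.0833
Step 6: a_6 = 9.7*(1 - 1/7) = 8.3143, m(A_6) = 8.3143
Step 7: a_7 = 9.7*(1 - 1/8) = 8.4875, m(A_7) = 8.4875
Limit: m(A_n) -> m([0,9.7]) = 9.7


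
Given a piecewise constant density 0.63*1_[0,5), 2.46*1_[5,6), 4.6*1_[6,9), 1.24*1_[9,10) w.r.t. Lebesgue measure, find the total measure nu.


Integrate each piece of the Radon-Nikodym derivative:
Step 1: integral_0^5 0.63 dx = 0.63*(5-0) = 0.63*5 = 3.15
Step 2: integral_5^6 2.46 dx = 2.46*(6-5) = 2.46*1 = 2.46
Step 3: integral_6^9 4.6 dx = 4.6*(9-6) = 4.6*3 = 13.8
Step 4: integral_9^10 1.24 dx = 1.24*(10-9) = 1.24*1 = 1.24
Total: 3.15 + 2.46 + 13.8 + 1.24 = 20.65


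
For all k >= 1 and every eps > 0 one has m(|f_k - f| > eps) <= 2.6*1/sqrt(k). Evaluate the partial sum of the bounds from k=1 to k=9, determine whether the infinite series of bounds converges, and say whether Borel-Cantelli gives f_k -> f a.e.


Step 1: List the terms 2.6*1/sqrt(k) for k = 1 to 9:
  k=1: 2.6
  k=2: 1.838478
  k=3: 1.501111
  k=4: 1.3
  k=5: 1.162755
  k=6: 1.061446
  k=7: 0.982708
  k=8: 0.919239
  k=9: 0.866667
Step 2: Partial sum = 2.6 + 1.838478 + 1.501111 + 1.3 + 1.162755 + 1.061446 + 0.982708 + 0.919239 + 0.866667
     = 12.232402
Step 3: The full series sum_(k>=1) 2.6*1/sqrt(k) diverges (p-series with p = 1/2 <= 1; a nonzero constant multiple of a divergent series diverges).
Step 4: The (first) Borel-Cantelli lemma requires a summable sequence of measures, so it does not apply here;
        from this bound alone no conclusion about a.e. convergence can be drawn (convergence in measure still
        gives an a.e.-convergent subsequence, but not a.e. convergence of the whole sequence).
Conclusion: series diverges; Borel-Cantelli is inconclusive about a.e. convergence of f_k.
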